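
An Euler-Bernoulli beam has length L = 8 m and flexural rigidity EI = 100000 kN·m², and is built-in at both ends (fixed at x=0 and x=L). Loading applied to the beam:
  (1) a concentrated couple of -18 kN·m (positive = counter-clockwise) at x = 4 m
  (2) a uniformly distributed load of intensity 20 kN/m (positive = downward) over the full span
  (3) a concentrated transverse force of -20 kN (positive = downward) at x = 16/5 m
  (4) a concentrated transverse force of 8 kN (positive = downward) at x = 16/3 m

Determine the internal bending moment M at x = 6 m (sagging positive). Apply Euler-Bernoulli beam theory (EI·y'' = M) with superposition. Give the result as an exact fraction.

M(6) = 51931/2700 kN·m

Load 1 — applied couple M₀=-18 kN·m at a=4 m (b=L-a=4):
  M_1 = R_Ax - M_A - M₀  [x>a] with R_A=-27/8, M_A=-9/2 = (-27/8)·6 - (-9/2) - (-18) = 9/4 kN·m
Load 2 — uniform load w=20 kN/m over full span:
  M_2 = wLx/2 - wL²/12 - wx²/2 = 20·8·6/2 - 20·8²/12 - 20·6²/2 = 40/3 kN·m
Load 3 — point force P=-20 kN at a=16/5 m (b=L-a=24/5):
  M_3 = Pa²(a+3b)(L-x)/L³ - Pa²b/L²  [x>a] = (-20)·(16/5)²·((16/5)+3·(24/5))·(8-6)/8³ - (-20)·(16/5)²·(24/5)/8² = 32/25 kN·m
Load 4 — point force P=8 kN at a=16/3 m (b=L-a=8/3):
  M_4 = Pa²(a+3b)(L-x)/L³ - Pa²b/L²  [x>a] = 8·(16/3)²·((16/3)+3·(8/3))·(8-6)/8³ - 8·(16/3)²·(8/3)/8² = 64/27 kN·m
Superposition: M = Σ M_i = 51931/2700 kN·m ≈ 19.233704 kN·m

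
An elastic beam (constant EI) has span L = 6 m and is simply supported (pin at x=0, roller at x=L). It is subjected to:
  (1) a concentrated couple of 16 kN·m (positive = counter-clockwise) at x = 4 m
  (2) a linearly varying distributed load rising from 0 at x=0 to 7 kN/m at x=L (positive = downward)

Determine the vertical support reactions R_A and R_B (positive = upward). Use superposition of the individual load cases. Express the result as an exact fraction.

R_A = 29/3 kN, R_B = 34/3 kN

Load 1 — applied couple M₀=16 kN·m at a=4 m (b=L-a=2):
  R_A = M₀/L = 16/6 = 8/3 kN
  R_B = -M₀/L = -16/6 = -8/3 kN
Load 2 — triangular load w₀=7 kN/m (0→w₀ over full span):
  R_A = w₀L/6 = 7·6/6 = 7 kN
  R_B = w₀L/3 = 7·6/3 = 14 kN
Superposition: R_A = 29/3 kN, R_B = 34/3 kN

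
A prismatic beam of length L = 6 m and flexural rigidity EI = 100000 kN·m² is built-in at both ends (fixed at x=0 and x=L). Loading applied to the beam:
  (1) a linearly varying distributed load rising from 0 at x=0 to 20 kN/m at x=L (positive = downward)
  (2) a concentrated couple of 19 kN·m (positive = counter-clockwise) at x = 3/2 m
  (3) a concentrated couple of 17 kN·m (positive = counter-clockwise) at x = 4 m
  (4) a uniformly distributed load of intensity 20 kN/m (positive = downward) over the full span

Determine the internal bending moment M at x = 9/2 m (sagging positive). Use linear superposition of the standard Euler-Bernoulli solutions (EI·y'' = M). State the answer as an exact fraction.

Load 1 — triangular load w₀=20 kN/m (0→w₀ over full span):
  M_1 = 3w₀Lx/20 - w₀L²/30 - w₀x³/(6L) = 3·20·6·(9/2)/20 - 20·6²/30 - 20·(9/2)³/(6·6) = 51/8 kN·m
Load 2 — applied couple M₀=19 kN·m at a=3/2 m (b=L-a=9/2):
  M_2 = R_Ax - M_A - M₀  [x>a] with R_A=57/16, M_A=-57/16 = (57/16)·(9/2) - (-57/16) - 19 = 19/32 kN·m
Load 3 — applied couple M₀=17 kN·m at a=4 m (b=L-a=2):
  M_3 = R_Ax - M_A - M₀  [x>a] with R_A=34/9, M_A=17/3 = (34/9)·(9/2) - (17/3) - 17 = -17/3 kN·m
Load 4 — uniform load w=20 kN/m over full span:
  M_4 = wLx/2 - wL²/12 - wx²/2 = 20·6·(9/2)/2 - 20·6²/12 - 20·(9/2)²/2 = 15/2 kN·m
Superposition: M = Σ M_i = 845/96 kN·m ≈ 8.802083 kN·m

M(9/2) = 845/96 kN·m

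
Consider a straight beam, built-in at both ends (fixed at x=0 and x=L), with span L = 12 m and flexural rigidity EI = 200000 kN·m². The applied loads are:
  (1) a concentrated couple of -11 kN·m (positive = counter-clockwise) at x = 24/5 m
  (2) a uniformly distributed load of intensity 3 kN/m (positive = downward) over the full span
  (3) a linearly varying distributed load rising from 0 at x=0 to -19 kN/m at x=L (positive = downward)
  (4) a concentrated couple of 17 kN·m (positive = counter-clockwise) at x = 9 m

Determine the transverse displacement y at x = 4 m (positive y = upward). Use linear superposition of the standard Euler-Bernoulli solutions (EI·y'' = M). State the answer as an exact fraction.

y(4) = 99581/90000000 m

Load 1 — applied couple M₀=-11 kN·m at a=24/5 m (b=L-a=36/5):
  y_1 = (R_Ax³/6 - M_Ax²/2)/EI  [x≤a] with R_A=-33/25, M_A=-33/25 = ((-33/25)·4³/6 - (-33/25)·4²/2)/200000 = -11/625000 m
Load 2 — uniform load w=3 kN/m over full span:
  y_2 = -wx²(L-x)²/(24EI) = -3·4²·(12-4)²/(24·200000) = -2/3125 m
Load 3 — triangular load w₀=-19 kN/m (0→w₀ over full span):
  y_3 = -w₀x²(L-x)²(x+2L)/(120LEI) = -(-19)·4²·(12-4)²·(4+2·12)/(120·12·200000) = 266/140625 m
Load 4 — applied couple M₀=17 kN·m at a=9 m (b=L-a=3):
  y_4 = (R_Ax³/6 - M_Ax²/2)/EI  [x≤a] with R_A=51/32, M_A=85/16 = ((51/32)·4³/6 - (85/16)·4²/2)/200000 = -51/400000 m
Superposition: y = Σ y_i = 99581/90000000 m ≈ 0.001106 m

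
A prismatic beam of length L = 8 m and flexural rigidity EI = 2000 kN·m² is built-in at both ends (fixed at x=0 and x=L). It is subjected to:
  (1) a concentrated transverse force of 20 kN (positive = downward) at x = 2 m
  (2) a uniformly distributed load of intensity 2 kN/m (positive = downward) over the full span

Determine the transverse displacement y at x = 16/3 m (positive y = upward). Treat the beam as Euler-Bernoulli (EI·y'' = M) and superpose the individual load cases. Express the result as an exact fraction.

Load 1 — point force P=20 kN at a=2 m (b=L-a=6):
  y_1 = -Pa²(L-x)²(3bL-(3b+a)(L-x))/(6L³EI)  [x>a] = -20·2²·(8-(16/3))²·(3·6·8-(3·6+2)·(8-(16/3)))/(6·8³·2000) = -17/2025 m
Load 2 — uniform load w=2 kN/m over full span:
  y_2 = -wx²(L-x)²/(24EI) = -2·(16/3)²·(8-(16/3))²/(24·2000) = -256/30375 m
Superposition: y = Σ y_i = -511/30375 m ≈ -0.016823 m

y(16/3) = -511/30375 m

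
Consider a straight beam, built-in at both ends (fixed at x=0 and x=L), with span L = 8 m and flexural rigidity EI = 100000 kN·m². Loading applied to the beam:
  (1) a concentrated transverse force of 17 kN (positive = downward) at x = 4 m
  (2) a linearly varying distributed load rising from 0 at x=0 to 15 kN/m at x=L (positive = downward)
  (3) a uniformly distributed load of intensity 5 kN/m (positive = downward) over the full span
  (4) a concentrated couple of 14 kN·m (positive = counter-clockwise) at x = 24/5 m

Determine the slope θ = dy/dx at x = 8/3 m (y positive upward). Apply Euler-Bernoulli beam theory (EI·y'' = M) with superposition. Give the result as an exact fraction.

Load 1 — point force P=17 kN at a=4 m (b=L-a=4):
  θ_1 = -Pb²x(2aL-(3a+b)x)/(2L³EI)  [x≤a] = -17·4²·(8/3)·(2·4·8-(3·4+4)·(8/3))/(2·8³·100000) = -17/112500 rad
Load 2 — triangular load w₀=15 kN/m (0→w₀ over full span):
  θ_2 = -w₀(2x(L-x)(L-2x)(x+2L)+x²(L-x)²)/(120LEI) = -15·(2·(8/3)·(8-(8/3))·(8-2·(8/3))·((8/3)+2·8)+(8/3)²·(8-(8/3))²)/(120·8·100000) = -64/253125 rad
Load 3 — uniform load w=5 kN/m over full span:
  θ_3 = -wx(L-x)(L-2x)/(12EI) = -5·(8/3)·(8-(8/3))·(8-2·(8/3))/(12·100000) = -8/50625 rad
Load 4 — applied couple M₀=14 kN·m at a=24/5 m (b=L-a=16/5):
  θ_4 = (R_Ax²/2 - M_Ax)/EI  [x≤a] with R_A=63/25, M_A=112/25 = ((63/25)·(8/3)²/2 - (112/25)·(8/3))/100000 = -7/234375 rad
Superposition: θ = Σ θ_i = -14981/25312500 rad ≈ -0.000592 rad

θ(8/3) = -14981/25312500 rad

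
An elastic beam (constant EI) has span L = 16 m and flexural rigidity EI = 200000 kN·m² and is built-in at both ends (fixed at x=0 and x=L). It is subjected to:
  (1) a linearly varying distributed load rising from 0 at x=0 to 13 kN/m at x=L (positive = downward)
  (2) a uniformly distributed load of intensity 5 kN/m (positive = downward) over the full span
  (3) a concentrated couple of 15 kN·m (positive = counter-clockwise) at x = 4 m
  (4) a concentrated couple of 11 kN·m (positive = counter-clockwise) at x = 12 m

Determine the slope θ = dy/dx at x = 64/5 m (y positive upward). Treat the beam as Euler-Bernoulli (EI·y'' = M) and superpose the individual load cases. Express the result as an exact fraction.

θ(64/5) = 91873/46875000 rad

Load 1 — triangular load w₀=13 kN/m (0→w₀ over full span):
  θ_1 = -w₀(2x(L-x)(L-2x)(x+2L)+x²(L-x)²)/(120LEI) = -13·(2·(64/5)·(16-(64/5))·(16-2·(64/5))·((64/5)+2·16)+(64/5)²·(16-(64/5))²)/(120·16·200000) = 6656/5859375 rad
Load 2 — uniform load w=5 kN/m over full span:
  θ_2 = -wx(L-x)(L-2x)/(12EI) = -5·(64/5)·(16-(64/5))·(16-2·(64/5))/(12·200000) = 64/78125 rad
Load 3 — applied couple M₀=15 kN·m at a=4 m (b=L-a=12):
  θ_3 = (R_Ax²/2 - M_Ax - M₀(x-a))/EI  [x>a] with R_A=135/128, M_A=-45/16 = ((135/128)·(64/5)²/2 - (-45/16)·(64/5) - 15·((64/5)-4))/200000 = -3/62500 rad
Load 4 — applied couple M₀=11 kN·m at a=12 m (b=L-a=4):
  θ_4 = (R_Ax²/2 - M_Ax - M₀(x-a))/EI  [x>a] with R_A=99/128, M_A=55/16 = ((99/128)·(64/5)²/2 - (55/16)·(64/5) - 11·((64/5)-12))/200000 = 33/625000 rad
Superposition: θ = Σ θ_i = 91873/46875000 rad ≈ 0.001960 rad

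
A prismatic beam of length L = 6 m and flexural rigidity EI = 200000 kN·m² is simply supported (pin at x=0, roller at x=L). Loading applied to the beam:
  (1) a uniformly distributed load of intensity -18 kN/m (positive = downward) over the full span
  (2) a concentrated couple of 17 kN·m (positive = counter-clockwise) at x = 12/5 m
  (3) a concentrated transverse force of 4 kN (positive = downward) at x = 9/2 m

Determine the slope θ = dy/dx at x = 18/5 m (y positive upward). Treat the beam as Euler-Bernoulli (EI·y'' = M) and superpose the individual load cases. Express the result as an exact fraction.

θ(18/5) = -47777/200000000 rad

Load 1 — uniform load w=-18 kN/m over full span:
  θ_1 = -w(L³-6Lx²+4x³)/(24EI) = -(-18)·(6³-6·6·(18/5)²+4·(18/5)³)/(24·200000) = -2997/12500000 rad
Load 2 — applied couple M₀=17 kN·m at a=12/5 m (b=L-a=18/5):
  θ_2 = (M₀x²/(2L)-M₀(x-a)+C₁)/EI  [x>a] with C₁=M₀(3b²-L²)/(6L)=34/25 = (17·(18/5)²/(2·6)-17·((18/5)-(12/5))+(34/25))/200000 = -17/5000000 rad
Load 3 — point force P=4 kN at a=9/2 m (b=L-a=3/2):
  θ_3 = -Pb(L²-b²-3x²)/(6LEI)  [x≤a] = -4·(3/2)·(6²-(3/2)²-3·(18/5)²)/(6·6·200000) = 171/40000000 rad
Superposition: θ = Σ θ_i = -47777/200000000 rad ≈ -0.000239 rad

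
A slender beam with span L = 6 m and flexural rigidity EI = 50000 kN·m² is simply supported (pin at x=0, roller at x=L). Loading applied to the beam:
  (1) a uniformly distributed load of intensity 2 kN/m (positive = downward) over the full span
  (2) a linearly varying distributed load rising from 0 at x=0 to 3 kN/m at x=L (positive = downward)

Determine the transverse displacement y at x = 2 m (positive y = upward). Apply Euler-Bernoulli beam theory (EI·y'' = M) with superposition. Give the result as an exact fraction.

y(2) = -19/18750 m

Load 1 — uniform load w=2 kN/m over full span:
  y_1 = -wx(L³-2Lx²+x³)/(24EI) = -2·2·(6³-2·6·2²+2³)/(24·50000) = -11/18750 m
Load 2 — triangular load w₀=3 kN/m (0→w₀ over full span):
  y_2 = -w₀x(7L⁴-10L²x²+3x⁴)/(360LEI) = -3·2·(7·6⁴-10·6²·2²+3·2⁴)/(360·6·50000) = -4/9375 m
Superposition: y = Σ y_i = -19/18750 m ≈ -0.001013 m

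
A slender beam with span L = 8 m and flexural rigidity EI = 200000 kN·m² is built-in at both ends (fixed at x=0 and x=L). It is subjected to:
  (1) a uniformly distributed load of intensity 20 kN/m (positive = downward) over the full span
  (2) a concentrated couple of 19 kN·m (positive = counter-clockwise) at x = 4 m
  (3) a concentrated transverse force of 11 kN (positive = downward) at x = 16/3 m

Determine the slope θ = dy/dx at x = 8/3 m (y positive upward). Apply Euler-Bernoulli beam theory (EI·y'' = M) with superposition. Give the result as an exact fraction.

Load 1 — uniform load w=20 kN/m over full span:
  θ_1 = -wx(L-x)(L-2x)/(12EI) = -20·(8/3)·(8-(8/3))·(8-2·(8/3))/(12·200000) = -16/50625 rad
Load 2 — applied couple M₀=19 kN·m at a=4 m (b=L-a=4):
  θ_2 = (R_Ax²/2 - M_Ax)/EI  [x≤a] with R_A=57/16, M_A=19/4 = ((57/16)·(8/3)²/2 - (19/4)·(8/3))/200000 = 0 rad
Load 3 — point force P=11 kN at a=16/3 m (b=L-a=8/3):
  θ_3 = -Pb²x(2aL-(3a+b)x)/(2L³EI)  [x≤a] = -11·(8/3)²·(8/3)·(2·(16/3)·8-(3·(16/3)+(8/3))·(8/3))/(2·8³·200000) = -11/303750 rad
Superposition: θ = Σ θ_i = -107/303750 rad ≈ -0.000352 rad

θ(8/3) = -107/303750 rad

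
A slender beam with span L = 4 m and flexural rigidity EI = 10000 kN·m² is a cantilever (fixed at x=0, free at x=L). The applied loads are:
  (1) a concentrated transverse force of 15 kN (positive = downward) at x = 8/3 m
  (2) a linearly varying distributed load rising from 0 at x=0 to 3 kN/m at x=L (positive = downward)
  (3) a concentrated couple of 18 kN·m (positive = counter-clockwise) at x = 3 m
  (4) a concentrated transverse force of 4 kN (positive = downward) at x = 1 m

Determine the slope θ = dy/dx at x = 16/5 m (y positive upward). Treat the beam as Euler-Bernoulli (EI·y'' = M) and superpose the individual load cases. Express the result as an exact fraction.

Load 1 — point force P=15 kN at a=8/3 m (b=L-a=4/3):
  θ_1 = -Pa²/(2EI)  [x>a] = -15·(8/3)²/(2·10000) = -2/375 rad
Load 2 — triangular load w₀=3 kN/m (0→w₀ over full span):
  θ_2 = (w₀Lx²/4-w₀L²x/3-w₀x⁴/(24L))/EI = (3·4·(16/5)²/4-3·4²·(16/5)/3-3·(16/5)⁴/(24·4))/10000 = -928/390625 rad
Load 3 — applied couple M₀=18 kN·m at a=3 m (b=L-a=1):
  θ_3 = M₀a/EI  [x>a] = 18·3/10000 = 27/5000 rad
Load 4 — point force P=4 kN at a=1 m (b=L-a=3):
  θ_4 = -Pa²/(2EI)  [x>a] = -4·1²/(2·10000) = -1/5000 rad
Superposition: θ = Σ θ_i = -11761/4687500 rad ≈ -0.002509 rad

θ(16/5) = -11761/4687500 rad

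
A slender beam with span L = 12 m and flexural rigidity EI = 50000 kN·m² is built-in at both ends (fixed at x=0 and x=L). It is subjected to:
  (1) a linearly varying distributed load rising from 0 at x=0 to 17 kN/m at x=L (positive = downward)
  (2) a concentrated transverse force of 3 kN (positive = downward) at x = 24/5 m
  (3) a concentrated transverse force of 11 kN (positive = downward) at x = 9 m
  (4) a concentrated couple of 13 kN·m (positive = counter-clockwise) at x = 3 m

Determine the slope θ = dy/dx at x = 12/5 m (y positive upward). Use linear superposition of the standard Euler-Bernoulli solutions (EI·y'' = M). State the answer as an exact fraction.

Load 1 — triangular load w₀=17 kN/m (0→w₀ over full span):
  θ_1 = -w₀(2x(L-x)(L-2x)(x+2L)+x²(L-x)²)/(120LEI) = -17·(2·(12/5)·(12-(12/5))·(12-2·(12/5))·((12/5)+2·12)+(12/5)²·(12-(12/5))²)/(120·12·50000) = -4284/1953125 rad
Load 2 — point force P=3 kN at a=24/5 m (b=L-a=36/5):
  θ_2 = -Pb²x(2aL-(3a+b)x)/(2L³EI)  [x≤a] = -3·(36/5)²·(12/5)·(2·(24/5)·12-(3·(24/5)+(36/5))·(12/5))/(2·12³·50000) = -2673/19531250 rad
Load 3 — point force P=11 kN at a=9 m (b=L-a=3):
  θ_3 = -Pb²x(2aL-(3a+b)x)/(2L³EI)  [x≤a] = -11·3²·(12/5)·(2·9·12-(3·9+3)·(12/5))/(2·12³·50000) = -99/500000 rad
Load 4 — applied couple M₀=13 kN·m at a=3 m (b=L-a=9):
  θ_4 = (R_Ax²/2 - M_Ax)/EI  [x≤a] with R_A=39/32, M_A=-39/16 = ((39/32)·(12/5)²/2 - (-39/16)·(12/5))/50000 = 117/625000 rad
Superposition: θ = Σ θ_i = -731583/312500000 rad ≈ -0.002341 rad

θ(12/5) = -731583/312500000 rad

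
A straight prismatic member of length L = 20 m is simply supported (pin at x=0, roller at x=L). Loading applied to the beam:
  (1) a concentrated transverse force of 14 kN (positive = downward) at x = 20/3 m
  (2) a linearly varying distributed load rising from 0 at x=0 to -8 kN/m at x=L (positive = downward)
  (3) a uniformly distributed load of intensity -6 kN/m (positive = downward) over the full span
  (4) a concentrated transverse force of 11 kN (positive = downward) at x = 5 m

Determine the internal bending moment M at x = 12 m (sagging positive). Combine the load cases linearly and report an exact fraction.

M(12) = -6502/15 kN·m

Load 1 — point force P=14 kN at a=20/3 m (b=L-a=40/3):
  M_1 = Pa(L-x)/L  [x>a] = 14·(20/3)·(20-12)/20 = 112/3 kN·m
Load 2 — triangular load w₀=-8 kN/m (0→w₀ over full span):
  M_2 = w₀Lx/6 - w₀x³/(6L) = (-8)·20·12/6 - (-8)·12³/(6·20) = -1024/5 kN·m
Load 3 — uniform load w=-6 kN/m over full span:
  M_3 = wx(L-x)/2 = (-6)·12·(20-12)/2 = -288 kN·m
Load 4 — point force P=11 kN at a=5 m (b=L-a=15):
  M_4 = Pa(L-x)/L  [x>a] = 11·5·(20-12)/20 = 22 kN·m
Superposition: M = Σ M_i = -6502/15 kN·m ≈ -433.466667 kN·m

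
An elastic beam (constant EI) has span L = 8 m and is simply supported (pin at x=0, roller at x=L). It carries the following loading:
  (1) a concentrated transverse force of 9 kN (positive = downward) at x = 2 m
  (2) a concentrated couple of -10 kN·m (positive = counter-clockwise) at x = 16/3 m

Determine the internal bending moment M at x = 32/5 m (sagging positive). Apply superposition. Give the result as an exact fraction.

Load 1 — point force P=9 kN at a=2 m (b=L-a=6):
  M_1 = Pa(L-x)/L  [x>a] = 9·2·(8-(32/5))/8 = 18/5 kN·m
Load 2 — applied couple M₀=-10 kN·m at a=16/3 m (b=L-a=8/3):
  M_2 = M₀x/L - M₀  [x>a] = (-10)·(32/5)/8 - (-10) = 2 kN·m
Superposition: M = Σ M_i = 28/5 kN·m ≈ 5.600000 kN·m

M(32/5) = 28/5 kN·m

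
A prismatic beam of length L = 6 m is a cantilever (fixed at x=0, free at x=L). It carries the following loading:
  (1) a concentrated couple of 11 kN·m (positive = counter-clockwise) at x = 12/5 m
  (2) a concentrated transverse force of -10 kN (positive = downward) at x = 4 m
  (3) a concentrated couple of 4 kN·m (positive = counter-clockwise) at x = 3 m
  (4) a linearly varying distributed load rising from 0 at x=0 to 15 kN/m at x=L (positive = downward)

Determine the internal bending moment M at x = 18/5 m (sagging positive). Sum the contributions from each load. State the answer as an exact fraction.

Load 1 — applied couple M₀=11 kN·m at a=12/5 m (b=L-a=18/5):
  M_1 = 0  [x>a] = 0 kN·m
Load 2 — point force P=-10 kN at a=4 m (b=L-a=2):
  M_2 = -P(a-x)  [x≤a] = -(-10)·(4-(18/5)) = 4 kN·m
Load 3 — applied couple M₀=4 kN·m at a=3 m (b=L-a=3):
  M_3 = 0  [x>a] = 0 kN·m
Load 4 — triangular load w₀=15 kN/m (0→w₀ over full span):
  M_4 = w₀Lx/2 - w₀L²/3 - w₀x³/(6L) = 15·6·(18/5)/2 - 15·6²/3 - 15·(18/5)³/(6·6) = -936/25 kN·m
Superposition: M = Σ M_i = -836/25 kN·m ≈ -33.440000 kN·m

M(18/5) = -836/25 kN·m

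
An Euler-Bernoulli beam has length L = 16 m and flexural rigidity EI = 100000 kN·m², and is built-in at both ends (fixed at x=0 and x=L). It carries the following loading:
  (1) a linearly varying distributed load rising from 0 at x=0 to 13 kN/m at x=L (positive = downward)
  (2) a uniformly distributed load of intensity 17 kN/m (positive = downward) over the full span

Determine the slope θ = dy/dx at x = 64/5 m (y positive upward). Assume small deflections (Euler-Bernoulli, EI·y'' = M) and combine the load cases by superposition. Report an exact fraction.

Load 1 — triangular load w₀=13 kN/m (0→w₀ over full span):
  θ_1 = -w₀(2x(L-x)(L-2x)(x+2L)+x²(L-x)²)/(120LEI) = -13·(2·(64/5)·(16-(64/5))·(16-2·(64/5))·((64/5)+2·16)+(64/5)²·(16-(64/5))²)/(120·16·100000) = 13312/5859375 rad
Load 2 — uniform load w=17 kN/m over full span:
  θ_2 = -wx(L-x)(L-2x)/(12EI) = -17·(64/5)·(16-(64/5))·(16-2·(64/5))/(12·100000) = 2176/390625 rad
Superposition: θ = Σ θ_i = 45952/5859375 rad ≈ 0.007842 rad

θ(64/5) = 45952/5859375 rad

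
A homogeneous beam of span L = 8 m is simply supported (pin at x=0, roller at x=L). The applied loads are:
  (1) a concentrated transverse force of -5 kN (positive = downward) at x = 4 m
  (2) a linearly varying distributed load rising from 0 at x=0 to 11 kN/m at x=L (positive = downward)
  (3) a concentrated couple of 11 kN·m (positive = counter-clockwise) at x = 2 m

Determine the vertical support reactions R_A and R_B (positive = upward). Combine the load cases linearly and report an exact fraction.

R_A = 325/24 kN, R_B = 611/24 kN

Load 1 — point force P=-5 kN at a=4 m (b=L-a=4):
  R_A = Pb/L = (-5)·4/8 = -5/2 kN
  R_B = Pa/L = (-5)·4/8 = -5/2 kN
Load 2 — triangular load w₀=11 kN/m (0→w₀ over full span):
  R_A = w₀L/6 = 11·8/6 = 44/3 kN
  R_B = w₀L/3 = 11·8/3 = 88/3 kN
Load 3 — applied couple M₀=11 kN·m at a=2 m (b=L-a=6):
  R_A = M₀/L = 11/8 kN
  R_B = -M₀/L = -11/8 kN
Superposition: R_A = 325/24 kN, R_B = 611/24 kN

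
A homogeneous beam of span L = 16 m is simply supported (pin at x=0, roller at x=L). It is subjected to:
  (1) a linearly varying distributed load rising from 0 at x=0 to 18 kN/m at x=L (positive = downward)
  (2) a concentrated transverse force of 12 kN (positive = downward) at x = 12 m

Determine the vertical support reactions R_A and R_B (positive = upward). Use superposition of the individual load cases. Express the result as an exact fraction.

Load 1 — triangular load w₀=18 kN/m (0→w₀ over full span):
  R_A = w₀L/6 = 18·16/6 = 48 kN
  R_B = w₀L/3 = 18·16/3 = 96 kN
Load 2 — point force P=12 kN at a=12 m (b=L-a=4):
  R_A = Pb/L = 12·4/16 = 3 kN
  R_B = Pa/L = 12·12/16 = 9 kN
Superposition: R_A = 51 kN, R_B = 105 kN

R_A = 51 kN, R_B = 105 kN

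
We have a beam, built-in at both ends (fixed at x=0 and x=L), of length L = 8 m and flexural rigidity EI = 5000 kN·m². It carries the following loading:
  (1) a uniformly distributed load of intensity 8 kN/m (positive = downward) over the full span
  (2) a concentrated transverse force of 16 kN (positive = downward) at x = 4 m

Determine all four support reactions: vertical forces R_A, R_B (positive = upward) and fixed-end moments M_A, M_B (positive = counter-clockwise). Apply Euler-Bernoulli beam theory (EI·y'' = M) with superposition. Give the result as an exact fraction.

Load 1 — uniform load w=8 kN/m over full span:
  R_A = wL/2 = 8·8/2 = 32 kN
  M_A = wL²/12 = 8·8²/12 = 128/3 kN·m
  R_B = wL/2 = 8·8/2 = 32 kN
  M_B = -wL²/12 = -8·8²/12 = -128/3 kN·m
Load 2 — point force P=16 kN at a=4 m (b=L-a=4):
  R_A = Pb²(3a+b)/L³ = 16·4²·(3·4+4)/8³ = 8 kN
  M_A = Pab²/L² = 16·4·4²/8² = 16 kN·m
  R_B = Pa²(a+3b)/L³ = 16·4²·(4+3·4)/8³ = 8 kN
  M_B = -Pa²b/L² = -16·4²·4/8² = -16 kN·m
Superposition: R_A = 40 kN, M_A = 176/3 kN·m, R_B = 40 kN, M_B = -176/3 kN·m

R_A = 40 kN, M_A = 176/3 kN·m, R_B = 40 kN, M_B = -176/3 kN·m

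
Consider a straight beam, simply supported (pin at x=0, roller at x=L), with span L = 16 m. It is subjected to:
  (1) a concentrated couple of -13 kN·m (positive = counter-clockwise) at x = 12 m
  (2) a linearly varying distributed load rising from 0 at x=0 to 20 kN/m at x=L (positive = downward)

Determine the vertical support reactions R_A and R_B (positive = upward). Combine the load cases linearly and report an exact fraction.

Load 1 — applied couple M₀=-13 kN·m at a=12 m (b=L-a=4):
  R_A = M₀/L = (-13)/16 = -13/16 kN
  R_B = -M₀/L = -(-13)/16 = 13/16 kN
Load 2 — triangular load w₀=20 kN/m (0→w₀ over full span):
  R_A = w₀L/6 = 20·16/6 = 160/3 kN
  R_B = w₀L/3 = 20·16/3 = 320/3 kN
Superposition: R_A = 2521/48 kN, R_B = 5159/48 kN

R_A = 2521/48 kN, R_B = 5159/48 kN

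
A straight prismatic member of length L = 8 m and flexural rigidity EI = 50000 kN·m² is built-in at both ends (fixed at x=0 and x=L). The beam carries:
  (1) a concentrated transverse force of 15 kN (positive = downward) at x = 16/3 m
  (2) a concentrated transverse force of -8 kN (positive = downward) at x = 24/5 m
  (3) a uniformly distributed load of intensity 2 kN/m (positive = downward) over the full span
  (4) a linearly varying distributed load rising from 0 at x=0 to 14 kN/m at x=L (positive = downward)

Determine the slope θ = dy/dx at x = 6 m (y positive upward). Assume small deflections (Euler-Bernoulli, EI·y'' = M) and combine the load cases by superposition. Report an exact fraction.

θ(6) = 31477/37500000 rad

Load 1 — point force P=15 kN at a=16/3 m (b=L-a=8/3):
  θ_1 = Pa²(L-x)(2bL-(3b+a)(L-x))/(2L³EI)  [x>a] = 15·(16/3)²·(8-6)·(2·(8/3)·8-(3·(8/3)+(16/3))·(8-6))/(2·8³·50000) = 1/3750 rad
Load 2 — point force P=-8 kN at a=24/5 m (b=L-a=16/5):
  θ_2 = Pa²(L-x)(2bL-(3b+a)(L-x))/(2L³EI)  [x>a] = (-8)·(24/5)²·(8-6)·(2·(16/5)·8-(3·(16/5)+(24/5))·(8-6))/(2·8³·50000) = -63/390625 rad
Load 3 — uniform load w=2 kN/m over full span:
  θ_3 = -wx(L-x)(L-2x)/(12EI) = -2·6·(8-6)·(8-2·6)/(12·50000) = 1/6250 rad
Load 4 — triangular load w₀=14 kN/m (0→w₀ over full span):
  θ_4 = -w₀(2x(L-x)(L-2x)(x+2L)+x²(L-x)²)/(120LEI) = -14·(2·6·(8-6)·(8-2·6)·(6+2·8)+6²·(8-6)²)/(120·8·50000) = 287/500000 rad
Superposition: θ = Σ θ_i = 31477/37500000 rad ≈ 0.000839 rad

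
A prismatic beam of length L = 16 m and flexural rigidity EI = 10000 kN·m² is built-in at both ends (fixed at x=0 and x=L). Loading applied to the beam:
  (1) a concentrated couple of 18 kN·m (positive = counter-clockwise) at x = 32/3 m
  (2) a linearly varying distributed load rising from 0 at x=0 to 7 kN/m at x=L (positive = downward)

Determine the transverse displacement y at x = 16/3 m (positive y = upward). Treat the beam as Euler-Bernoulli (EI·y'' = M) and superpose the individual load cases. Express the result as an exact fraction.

Load 1 — applied couple M₀=18 kN·m at a=32/3 m (b=L-a=16/3):
  y_1 = (R_Ax³/6 - M_Ax²/2)/EI  [x≤a] with R_A=3/2, M_A=6 = ((3/2)·(16/3)³/6 - 6·(16/3)²/2)/10000 = -16/3375 m
Load 2 — triangular load w₀=7 kN/m (0→w₀ over full span):
  y_2 = -w₀x²(L-x)²(x+2L)/(120LEI) = -7·(16/3)²·(16-(16/3))²·((16/3)+2·16)/(120·16·10000) = -100352/2278125 m
Superposition: y = Σ y_i = -111152/2278125 m ≈ -0.048791 m

y(16/3) = -111152/2278125 m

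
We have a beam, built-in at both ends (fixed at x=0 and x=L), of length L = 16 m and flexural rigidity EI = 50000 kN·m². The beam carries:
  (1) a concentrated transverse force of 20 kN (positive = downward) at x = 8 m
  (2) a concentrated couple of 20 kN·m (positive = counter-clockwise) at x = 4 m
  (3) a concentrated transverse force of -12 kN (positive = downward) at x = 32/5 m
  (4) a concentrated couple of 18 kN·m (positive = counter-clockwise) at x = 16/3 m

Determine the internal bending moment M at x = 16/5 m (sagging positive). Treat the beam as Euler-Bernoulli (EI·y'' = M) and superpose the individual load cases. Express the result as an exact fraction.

Load 1 — point force P=20 kN at a=8 m (b=L-a=8):
  M_1 = Pb²(3a+b)x/L³ - Pab²/L²  [x≤a] = 20·8²·(3·8+8)·(16/5)/16³ - 20·8·8²/16² = -8 kN·m
Load 2 — applied couple M₀=20 kN·m at a=4 m (b=L-a=12):
  M_2 = R_Ax - M_A  [x≤a] with R_A=45/32, M_A=-15/4 = (45/32)·(16/5) - (-15/4) = 33/4 kN·m
Load 3 — point force P=-12 kN at a=32/5 m (b=L-a=48/5):
  M_3 = Pb²(3a+b)x/L³ - Pab²/L²  [x≤a] = (-12)·(48/5)²·(3·(32/5)+(48/5))·(16/5)/16³ - (-12)·(32/5)·(48/5)²/16² = 1728/625 kN·m
Load 4 — applied couple M₀=18 kN·m at a=16/3 m (b=L-a=32/3):
  M_4 = R_Ax - M_A  [x≤a] with R_A=3/2, M_A=0 = (3/2)·(16/5) - 0 = 24/5 kN·m
Superposition: M = Σ M_i = 19537/2500 kN·m ≈ 7.814800 kN·m

M(16/5) = 19537/2500 kN·m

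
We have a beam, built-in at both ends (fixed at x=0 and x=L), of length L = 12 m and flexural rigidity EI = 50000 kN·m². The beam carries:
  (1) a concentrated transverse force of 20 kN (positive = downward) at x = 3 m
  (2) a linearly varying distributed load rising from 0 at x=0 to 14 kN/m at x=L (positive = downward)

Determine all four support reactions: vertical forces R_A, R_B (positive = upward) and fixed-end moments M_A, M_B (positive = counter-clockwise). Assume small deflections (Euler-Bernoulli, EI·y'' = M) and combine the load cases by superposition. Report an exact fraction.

R_A = 1683/40 kN, M_A = 2019/20 kN·m, R_B = 2477/40 kN, M_B = -2241/20 kN·m

Load 1 — point force P=20 kN at a=3 m (b=L-a=9):
  R_A = Pb²(3a+b)/L³ = 20·9²·(3·3+9)/12³ = 135/8 kN
  M_A = Pab²/L² = 20·3·9²/12² = 135/4 kN·m
  R_B = Pa²(a+3b)/L³ = 20·3²·(3+3·9)/12³ = 25/8 kN
  M_B = -Pa²b/L² = -20·3²·9/12² = -45/4 kN·m
Load 2 — triangular load w₀=14 kN/m (0→w₀ over full span):
  R_A = 3w₀L/20 = 3·14·12/20 = 126/5 kN
  M_A = w₀L²/30 = 14·12²/30 = 336/5 kN·m
  R_B = 7w₀L/20 = 7·14·12/20 = 294/5 kN
  M_B = -w₀L²/20 = -14·12²/20 = -504/5 kN·m
Superposition: R_A = 1683/40 kN, M_A = 2019/20 kN·m, R_B = 2477/40 kN, M_B = -2241/20 kN·m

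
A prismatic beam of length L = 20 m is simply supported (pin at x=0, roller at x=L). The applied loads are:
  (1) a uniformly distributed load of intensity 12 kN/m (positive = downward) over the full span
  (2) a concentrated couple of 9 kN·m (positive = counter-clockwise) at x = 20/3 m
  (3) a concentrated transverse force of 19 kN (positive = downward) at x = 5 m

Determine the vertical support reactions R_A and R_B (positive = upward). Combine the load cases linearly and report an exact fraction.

Load 1 — uniform load w=12 kN/m over full span:
  R_A = wL/2 = 12·20/2 = 120 kN
  R_B = wL/2 = 12·20/2 = 120 kN
Load 2 — applied couple M₀=9 kN·m at a=20/3 m (b=L-a=40/3):
  R_A = M₀/L = 9/20 kN
  R_B = -M₀/L = -9/20 kN
Load 3 — point force P=19 kN at a=5 m (b=L-a=15):
  R_A = Pb/L = 19·15/20 = 57/4 kN
  R_B = Pa/L = 19·5/20 = 19/4 kN
Superposition: R_A = 1347/10 kN, R_B = 1243/10 kN

R_A = 1347/10 kN, R_B = 1243/10 kN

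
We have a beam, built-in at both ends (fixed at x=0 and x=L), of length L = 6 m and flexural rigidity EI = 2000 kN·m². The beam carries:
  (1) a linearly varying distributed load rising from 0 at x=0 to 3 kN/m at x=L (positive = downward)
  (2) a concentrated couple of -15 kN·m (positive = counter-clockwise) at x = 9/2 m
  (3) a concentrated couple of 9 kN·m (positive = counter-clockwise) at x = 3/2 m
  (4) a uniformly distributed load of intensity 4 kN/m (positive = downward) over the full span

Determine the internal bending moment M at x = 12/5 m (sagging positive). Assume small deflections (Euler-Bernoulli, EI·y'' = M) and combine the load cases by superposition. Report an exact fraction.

Load 1 — triangular load w₀=3 kN/m (0→w₀ over full span):
  M_1 = 3w₀Lx/20 - w₀L²/30 - w₀x³/(6L) = 3·3·6·(12/5)/20 - 3·6²/30 - 3·(12/5)³/(6·6) = 216/125 kN·m
Load 2 — applied couple M₀=-15 kN·m at a=9/2 m (b=L-a=3/2):
  M_2 = R_Ax - M_A  [x≤a] with R_A=-45/16, M_A=-75/16 = (-45/16)·(12/5) - (-75/16) = -33/16 kN·m
Load 3 — applied couple M₀=9 kN·m at a=3/2 m (b=L-a=9/2):
  M_3 = R_Ax - M_A - M₀  [x>a] with R_A=27/16, M_A=-27/16 = (27/16)·(12/5) - (-27/16) - 9 = -261/80 kN·m
Load 4 — uniform load w=4 kN/m over full span:
  M_4 = wLx/2 - wL²/12 - wx²/2 = 4·6·(12/5)/2 - 4·6²/12 - 4·(12/5)²/2 = 132/25 kN·m
Superposition: M = Σ M_i = 1683/1000 kN·m ≈ 1.683000 kN·m

M(12/5) = 1683/1000 kN·m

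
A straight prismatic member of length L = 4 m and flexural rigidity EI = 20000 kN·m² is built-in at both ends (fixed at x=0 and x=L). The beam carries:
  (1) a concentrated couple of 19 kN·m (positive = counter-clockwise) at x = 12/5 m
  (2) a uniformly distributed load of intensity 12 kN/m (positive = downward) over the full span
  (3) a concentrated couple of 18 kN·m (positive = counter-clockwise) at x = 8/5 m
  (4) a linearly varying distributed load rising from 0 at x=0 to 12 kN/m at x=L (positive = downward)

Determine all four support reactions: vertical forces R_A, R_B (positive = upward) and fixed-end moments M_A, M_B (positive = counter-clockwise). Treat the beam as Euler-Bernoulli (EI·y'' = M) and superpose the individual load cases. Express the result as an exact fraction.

Load 1 — applied couple M₀=19 kN·m at a=12/5 m (b=L-a=8/5):
  R_A = 6M₀ab/L³ = 6·19·(12/5)·(8/5)/4³ = 171/25 kN
  M_A = M₀b(2a-b)/L² = 19·(8/5)·(2·(12/5)-(8/5))/4² = 152/25 kN·m
  R_B = -6M₀ab/L³ = -6·19·(12/5)·(8/5)/4³ = -171/25 kN
  M_B = M₀a(2b-a)/L² = 19·(12/5)·(2·(8/5)-(12/5))/4² = 57/25 kN·m
Load 2 — uniform load w=12 kN/m over full span:
  R_A = wL/2 = 12·4/2 = 24 kN
  M_A = wL²/12 = 12·4²/12 = 16 kN·m
  R_B = wL/2 = 12·4/2 = 24 kN
  M_B = -wL²/12 = -12·4²/12 = -16 kN·m
Load 3 — applied couple M₀=18 kN·m at a=8/5 m (b=L-a=12/5):
  R_A = 6M₀ab/L³ = 6·18·(8/5)·(12/5)/4³ = 162/25 kN
  M_A = M₀b(2a-b)/L² = 18·(12/5)·(2·(8/5)-(12/5))/4² = 54/25 kN·m
  R_B = -6M₀ab/L³ = -6·18·(8/5)·(12/5)/4³ = -162/25 kN
  M_B = M₀a(2b-a)/L² = 18·(8/5)·(2·(12/5)-(8/5))/4² = 144/25 kN·m
Load 4 — triangular load w₀=12 kN/m (0→w₀ over full span):
  R_A = 3w₀L/20 = 3·12·4/20 = 36/5 kN
  M_A = w₀L²/30 = 12·4²/30 = 32/5 kN·m
  R_B = 7w₀L/20 = 7·12·4/20 = 84/5 kN
  M_B = -w₀L²/20 = -12·4²/20 = -48/5 kN·m
Superposition: R_A = 1113/25 kN, M_A = 766/25 kN·m, R_B = 687/25 kN, M_B = -439/25 kN·m

R_A = 1113/25 kN, M_A = 766/25 kN·m, R_B = 687/25 kN, M_B = -439/25 kN·m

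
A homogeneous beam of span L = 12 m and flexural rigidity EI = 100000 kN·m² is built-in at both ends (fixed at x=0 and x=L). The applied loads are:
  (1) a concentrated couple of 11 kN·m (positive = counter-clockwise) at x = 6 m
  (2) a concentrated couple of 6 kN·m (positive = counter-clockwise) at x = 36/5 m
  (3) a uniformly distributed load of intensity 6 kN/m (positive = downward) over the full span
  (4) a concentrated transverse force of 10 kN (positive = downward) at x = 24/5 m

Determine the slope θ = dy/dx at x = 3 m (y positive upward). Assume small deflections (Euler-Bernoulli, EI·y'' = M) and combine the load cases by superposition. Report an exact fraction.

θ(3) = -8661/8000000 rad

Load 1 — applied couple M₀=11 kN·m at a=6 m (b=L-a=6):
  θ_1 = (R_Ax²/2 - M_Ax)/EI  [x≤a] with R_A=11/8, M_A=11/4 = ((11/8)·3²/2 - (11/4)·3)/100000 = -33/1600000 rad
Load 2 — applied couple M₀=6 kN·m at a=36/5 m (b=L-a=24/5):
  θ_2 = (R_Ax²/2 - M_Ax)/EI  [x≤a] with R_A=18/25, M_A=48/25 = ((18/25)·3²/2 - (48/25)·3)/100000 = -63/2500000 rad
Load 3 — uniform load w=6 kN/m over full span:
  θ_3 = -wx(L-x)(L-2x)/(12EI) = -6·3·(12-3)·(12-2·3)/(12·100000) = -81/100000 rad
Load 4 — point force P=10 kN at a=24/5 m (b=L-a=36/5):
  θ_4 = -Pb²x(2aL-(3a+b)x)/(2L³EI)  [x≤a] = -10·(36/5)²·3·(2·(24/5)·12-(3·(24/5)+(36/5))·3)/(2·12³·100000) = -567/2500000 rad
Superposition: θ = Σ θ_i = -8661/8000000 rad ≈ -0.001083 rad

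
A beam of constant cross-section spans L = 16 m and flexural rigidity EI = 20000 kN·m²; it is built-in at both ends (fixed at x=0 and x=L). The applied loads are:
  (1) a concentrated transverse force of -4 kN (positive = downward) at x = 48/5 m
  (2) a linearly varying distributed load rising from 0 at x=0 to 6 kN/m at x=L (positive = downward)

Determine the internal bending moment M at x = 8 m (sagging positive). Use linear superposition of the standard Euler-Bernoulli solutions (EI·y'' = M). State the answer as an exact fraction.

M(8) = 672/25 kN·m

Load 1 — point force P=-4 kN at a=48/5 m (b=L-a=32/5):
  M_1 = Pb²(3a+b)x/L³ - Pab²/L²  [x≤a] = (-4)·(32/5)²·(3·(48/5)+(32/5))·8/16³ - (-4)·(48/5)·(32/5)²/16² = -128/25 kN·m
Load 2 — triangular load w₀=6 kN/m (0→w₀ over full span):
  M_2 = 3w₀Lx/20 - w₀L²/30 - w₀x³/(6L) = 3·6·16·8/20 - 6·16²/30 - 6·8³/(6·16) = 32 kN·m
Superposition: M = Σ M_i = 672/25 kN·m ≈ 26.880000 kN·m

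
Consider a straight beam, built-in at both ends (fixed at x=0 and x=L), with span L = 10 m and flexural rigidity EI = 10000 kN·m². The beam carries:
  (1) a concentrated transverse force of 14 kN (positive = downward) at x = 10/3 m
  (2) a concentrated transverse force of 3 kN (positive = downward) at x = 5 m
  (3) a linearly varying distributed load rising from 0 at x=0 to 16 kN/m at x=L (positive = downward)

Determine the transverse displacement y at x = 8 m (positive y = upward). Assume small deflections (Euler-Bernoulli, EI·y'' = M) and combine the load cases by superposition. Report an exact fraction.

Load 1 — point force P=14 kN at a=10/3 m (b=L-a=20/3):
  y_1 = -Pa²(L-x)²(3bL-(3b+a)(L-x))/(6L³EI)  [x>a] = -14·(10/3)²·(10-8)²·(3·(20/3)·10-(3·(20/3)+(10/3))·(10-8))/(6·10³·10000) = -161/101250 m
Load 2 — point force P=3 kN at a=5 m (b=L-a=5):
  y_2 = -Pa²(L-x)²(3bL-(3b+a)(L-x))/(6L³EI)  [x>a] = -3·5²·(10-8)²·(3·5·10-(3·5+5)·(10-8))/(6·10³·10000) = -11/20000 m
Load 3 — triangular load w₀=16 kN/m (0→w₀ over full span):
  y_3 = -w₀x²(L-x)²(x+2L)/(120LEI) = -16·8²·(10-8)²·(8+2·10)/(120·10·10000) = -448/46875 m
Superposition: y = Σ y_i = -473747/40500000 m ≈ -0.011697 m

y(8) = -473747/40500000 m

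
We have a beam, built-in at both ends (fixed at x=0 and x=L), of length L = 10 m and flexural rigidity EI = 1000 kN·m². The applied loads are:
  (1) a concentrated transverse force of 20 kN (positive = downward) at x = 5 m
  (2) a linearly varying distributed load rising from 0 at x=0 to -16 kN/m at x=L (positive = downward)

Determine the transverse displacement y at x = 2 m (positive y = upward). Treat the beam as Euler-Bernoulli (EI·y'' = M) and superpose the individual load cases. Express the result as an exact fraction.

y(2) = 1441/37500 m

Load 1 — point force P=20 kN at a=5 m (b=L-a=5):
  y_1 = -Pb²x²(3aL-(3a+b)x)/(6L³EI)  [x≤a] = -20·5²·2²·(3·5·10-(3·5+5)·2)/(6·10³·1000) = -11/300 m
Load 2 — triangular load w₀=-16 kN/m (0→w₀ over full span):
  y_2 = -w₀x²(L-x)²(x+2L)/(120LEI) = -(-16)·2²·(10-2)²·(2+2·10)/(120·10·1000) = 704/9375 m
Superposition: y = Σ y_i = 1441/37500 m ≈ 0.038427 m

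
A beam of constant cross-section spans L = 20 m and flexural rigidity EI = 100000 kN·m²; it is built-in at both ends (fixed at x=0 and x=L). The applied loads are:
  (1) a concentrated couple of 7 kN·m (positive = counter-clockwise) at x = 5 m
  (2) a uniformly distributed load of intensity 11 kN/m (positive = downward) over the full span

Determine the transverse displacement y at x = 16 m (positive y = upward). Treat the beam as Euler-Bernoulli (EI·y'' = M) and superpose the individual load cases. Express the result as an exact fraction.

Load 1 — applied couple M₀=7 kN·m at a=5 m (b=L-a=15):
  y_1 = (R_Ax³/6 - M_Ax²/2 - M₀(x-a)²/2)/EI  [x>a] with R_A=63/160, M_A=-21/16 = ((63/160)·16³/6 - (-21/16)·16²/2 - 7·(16-5)²/2)/100000 = 133/1000000 m
Load 2 — uniform load w=11 kN/m over full span:
  y_2 = -wx²(L-x)²/(24EI) = -11·16²·(20-16)²/(24·100000) = -176/9375 m
Superposition: y = Σ y_i = -55921/3000000 m ≈ -0.018640 m

y(16) = -55921/3000000 m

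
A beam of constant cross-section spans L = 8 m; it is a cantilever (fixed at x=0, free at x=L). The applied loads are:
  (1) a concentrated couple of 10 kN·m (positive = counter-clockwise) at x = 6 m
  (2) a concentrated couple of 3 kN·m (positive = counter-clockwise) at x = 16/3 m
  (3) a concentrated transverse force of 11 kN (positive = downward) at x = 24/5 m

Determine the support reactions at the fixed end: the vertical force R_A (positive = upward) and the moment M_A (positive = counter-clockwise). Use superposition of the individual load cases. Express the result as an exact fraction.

R_A = 11 kN, M_A = 199/5 kN·m

Load 1 — applied couple M₀=10 kN·m at a=6 m (b=L-a=2):
  R_A = 0 kN
  M_A = -M₀ = -10 kN·m
Load 2 — applied couple M₀=3 kN·m at a=16/3 m (b=L-a=8/3):
  R_A = 0 kN
  M_A = -M₀ = -3 kN·m
Load 3 — point force P=11 kN at a=24/5 m (b=L-a=16/5):
  R_A = P = 11 kN
  M_A = Pa = 11·(24/5) = 264/5 kN·m
Superposition: R_A = 11 kN, M_A = 199/5 kN·m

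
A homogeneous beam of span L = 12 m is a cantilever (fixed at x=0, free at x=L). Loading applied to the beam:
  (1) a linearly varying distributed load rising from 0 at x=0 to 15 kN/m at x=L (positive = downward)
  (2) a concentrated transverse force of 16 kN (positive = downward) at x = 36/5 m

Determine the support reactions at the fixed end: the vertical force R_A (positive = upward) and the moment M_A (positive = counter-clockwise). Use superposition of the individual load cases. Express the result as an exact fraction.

Load 1 — triangular load w₀=15 kN/m (0→w₀ over full span):
  R_A = w₀L/2 = 15·12/2 = 90 kN
  M_A = w₀L²/3 = 15·12²/3 = 720 kN·m
Load 2 — point force P=16 kN at a=36/5 m (b=L-a=24/5):
  R_A = P = 16 kN
  M_A = Pa = 16·(36/5) = 576/5 kN·m
Superposition: R_A = 106 kN, M_A = 4176/5 kN·m

R_A = 106 kN, M_A = 4176/5 kN·m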